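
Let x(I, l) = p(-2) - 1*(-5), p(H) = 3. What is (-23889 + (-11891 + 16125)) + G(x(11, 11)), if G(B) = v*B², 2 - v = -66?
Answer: -15303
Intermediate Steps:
v = 68 (v = 2 - 1*(-66) = 2 + 66 = 68)
x(I, l) = 8 (x(I, l) = 3 - 1*(-5) = 3 + 5 = 8)
G(B) = 68*B²
(-23889 + (-11891 + 16125)) + G(x(11, 11)) = (-23889 + (-11891 + 16125)) + 68*8² = (-23889 + 4234) + 68*64 = -19655 + 4352 = -15303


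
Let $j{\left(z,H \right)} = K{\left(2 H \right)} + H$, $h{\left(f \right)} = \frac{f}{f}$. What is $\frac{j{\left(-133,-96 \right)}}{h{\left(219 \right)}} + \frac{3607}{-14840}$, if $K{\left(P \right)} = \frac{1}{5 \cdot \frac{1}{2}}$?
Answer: $- \frac{1422311}{14840} \approx -95.843$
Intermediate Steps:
$K{\left(P \right)} = \frac{2}{5}$ ($K{\left(P \right)} = \frac{1}{5 \cdot \frac{1}{2}} = \frac{1}{\frac{5}{2}} = \frac{2}{5}$)
$h{\left(f \right)} = 1$
$j{\left(z,H \right)} = \frac{2}{5} + H$
$\frac{j{\left(-133,-96 \right)}}{h{\left(219 \right)}} + \frac{3607}{-14840} = \frac{\frac{2}{5} - 96}{1} + \frac{3607}{-14840} = \left(- \frac{478}{5}\right) 1 + 3607 \left(- \frac{1}{14840}\right) = - \frac{478}{5} - \frac{3607}{14840} = - \frac{1422311}{14840}$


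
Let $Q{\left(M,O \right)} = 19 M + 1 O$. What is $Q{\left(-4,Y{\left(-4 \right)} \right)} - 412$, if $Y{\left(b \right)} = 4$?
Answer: $-484$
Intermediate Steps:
$Q{\left(M,O \right)} = O + 19 M$ ($Q{\left(M,O \right)} = 19 M + O = O + 19 M$)
$Q{\left(-4,Y{\left(-4 \right)} \right)} - 412 = \left(4 + 19 \left(-4\right)\right) - 412 = \left(4 - 76\right) - 412 = -72 - 412 = -484$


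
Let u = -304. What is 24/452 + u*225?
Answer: -7729194/113 ≈ -68400.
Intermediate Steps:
24/452 + u*225 = 24/452 - 304*225 = 24*(1/452) - 68400 = 6/113 - 68400 = -7729194/113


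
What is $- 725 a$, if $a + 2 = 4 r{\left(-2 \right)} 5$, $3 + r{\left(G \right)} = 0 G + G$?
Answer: $73950$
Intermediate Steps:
$r{\left(G \right)} = -3 + G$ ($r{\left(G \right)} = -3 + \left(0 G + G\right) = -3 + \left(0 + G\right) = -3 + G$)
$a = -102$ ($a = -2 + 4 \left(-3 - 2\right) 5 = -2 + 4 \left(-5\right) 5 = -2 - 100 = -102$)
$- 725 a = \left(-725\right) \left(-102\right) = 73950$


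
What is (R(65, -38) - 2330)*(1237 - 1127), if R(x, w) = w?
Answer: -260480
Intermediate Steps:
(R(65, -38) - 2330)*(1237 - 1127) = (-38 - 2330)*(1237 - 1127) = -2368*110 = -260480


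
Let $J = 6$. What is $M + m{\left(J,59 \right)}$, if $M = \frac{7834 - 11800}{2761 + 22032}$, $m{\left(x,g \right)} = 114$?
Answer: $\frac{2822436}{24793} \approx 113.84$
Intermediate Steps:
$M = - \frac{3966}{24793} \approx -0.15996$
$M + m{\left(J,59 \right)} = - \frac{3966}{24793} + 114 = \frac{2822436}{24793}$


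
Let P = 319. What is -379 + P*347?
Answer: 110314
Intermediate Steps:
-379 + P*347 = -379 + 319*347 = -379 + 110693 = 110314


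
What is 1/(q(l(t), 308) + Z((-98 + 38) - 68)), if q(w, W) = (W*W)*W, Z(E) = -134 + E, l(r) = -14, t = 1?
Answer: 1/29217850 ≈ 3.4226e-8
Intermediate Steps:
q(w, W) = W³ (q(w, W) = W²*W = W³)
1/(q(l(t), 308) + Z((-98 + 38) - 68)) = 1/(308³ + (-134 + ((-98 + 38) - 68))) = 1/(29218112 + (-134 + (-60 - 68))) = 1/(29218112 + (-134 - 128)) = 1/(29218112 - 262) = 1/29217850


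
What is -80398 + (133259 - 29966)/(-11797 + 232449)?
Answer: -17739876203/220652 ≈ -80398.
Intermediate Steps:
-80398 + (133259 - 29966)/(-11797 + 232449) = -80398 + 103293/220652 = -17739876203/220652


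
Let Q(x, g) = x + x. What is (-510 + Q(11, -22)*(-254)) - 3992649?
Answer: -3998747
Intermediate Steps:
Q(x, g) = 2*x
(-510 + Q(11, -22)*(-254)) - 3992649 = (-510 + (2*11)*(-254)) - 3992649 = (-510 + 22*(-254)) - 3992649 = (-510 - 5588) - 3992649 = -6098 - 3992649 = -3998747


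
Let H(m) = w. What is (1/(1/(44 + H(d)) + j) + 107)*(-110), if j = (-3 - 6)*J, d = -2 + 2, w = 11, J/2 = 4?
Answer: -46591380/3959 ≈ -11768.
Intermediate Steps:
J = 8 (J = 2*4 = 8)
d = 0
H(m) = 11
j = -72 (j = (-3 - 6)*8 = -9*8 = -72)
(1/(1/(44 + H(d)) + j) + 107)*(-110) = (1/(1/(44 + 11) - 72) + 107)*(-110) = (1/(1/55 - 72) + 107)*(-110) = (1/(-3959/55) + 107)*(-110) = (-55/3959 + 107)*(-110) = (423558/3959)*(-110) = -46591380/3959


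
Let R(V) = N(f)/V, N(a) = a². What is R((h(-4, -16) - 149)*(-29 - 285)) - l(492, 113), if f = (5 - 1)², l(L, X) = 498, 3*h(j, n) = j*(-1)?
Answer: -34636014/69551 ≈ -497.99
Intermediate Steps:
h(j, n) = -j/3 (h(j, n) = (j*(-1))/3 = (-j)/3 = -j/3)
f = 16 (f = 4² = 16)
R(V) = 256/V (R(V) = 16²/V = 256/V)
R((h(-4, -16) - 149)*(-29 - 285)) - l(492, 113) = 256/(((-⅓*(-4) - 149)*(-29 - 285))) - 1*498 = 256/(((4/3 - 149)*(-314))) - 498 = 256/((-443/3*(-314))) - 498 = 256/(139102/3) - 498 = 256*(3/139102) - 498 = 384/69551 - 498 = -34636014/69551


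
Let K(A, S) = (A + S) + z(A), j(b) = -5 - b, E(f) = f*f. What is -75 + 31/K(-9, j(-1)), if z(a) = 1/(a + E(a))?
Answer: -72357/935 ≈ -77.387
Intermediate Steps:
E(f) = f²
z(a) = 1/(a + a²)
K(A, S) = A + S + 1/(A*(1 + A)) (K(A, S) = (A + S) + 1/(A*(1 + A)) = A + S + 1/(A*(1 + A)))
-75 + 31/K(-9, j(-1)) = -75 + 31/(((1 - 9*(1 - 9)*(-9 + (-5 - 1*(-1))))/((-9)*(1 - 9)))) = -75 + 31/((-⅑*(1 - 9*(-8)*(-9 + (-5 + 1)))/(-8))) = -75 + 31/((-⅑*(-⅛)*(1 - 9*(-8)*(-9 - 4)))) = -75 + 31/((-⅑*(-⅛)*(1 - 9*(-8)*(-13)))) = -75 + 31/((-⅑*(-⅛)*(1 - 936))) = -75 + 31/((-⅑*(-⅛)*(-935))) = -75 + 31/(-935/72) = -75 + 31*(-72/935) = -75 - 2232/935 = -72357/935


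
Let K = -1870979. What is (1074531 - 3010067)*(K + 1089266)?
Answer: 1513033653168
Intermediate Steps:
(1074531 - 3010067)*(K + 1089266) = (1074531 - 3010067)*(-1870979 + 1089266) = -1935536*(-781713) = 1513033653168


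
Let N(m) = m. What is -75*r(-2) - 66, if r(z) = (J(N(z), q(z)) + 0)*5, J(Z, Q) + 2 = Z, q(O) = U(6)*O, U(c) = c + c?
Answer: 1434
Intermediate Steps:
U(c) = 2*c
q(O) = 12*O (q(O) = (2*6)*O = 12*O)
J(Z, Q) = -2 + Z
r(z) = -10 + 5*z (r(z) = ((-2 + z) + 0)*5 = (-2 + z)*5 = -10 + 5*z)
-75*r(-2) - 66 = -75*(-10 + 5*(-2)) - 66 = -75*(-10 - 10) - 66 = -75*(-20) - 66 = 1500 - 66 = 1434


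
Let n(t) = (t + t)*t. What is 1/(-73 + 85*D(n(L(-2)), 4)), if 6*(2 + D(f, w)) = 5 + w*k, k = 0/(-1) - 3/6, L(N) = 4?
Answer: -2/401 ≈ -0.0049875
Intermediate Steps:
n(t) = 2*t² (n(t) = (2*t)*t = 2*t²)
k = -½ (k = 0*(-1) - 3*⅙ = 0 - ½ = -½ ≈ -0.50000)
D(f, w) = -7/6 - w/12 (D(f, w) = -2 + (5 + w*(-½))/6 = -2 + (5 - w/2)/6 = -2 + (⅚ - w/12) = -7/6 - w/12)
1/(-73 + 85*D(n(L(-2)), 4)) = 1/(-73 + 85*(-7/6 - 1/12*4)) = 1/(-73 + 85*(-7/6 - ⅓)) = 1/(-73 + 85*(-3/2)) = 1/(-73 - 255/2) = 1/(-401/2) = -2/401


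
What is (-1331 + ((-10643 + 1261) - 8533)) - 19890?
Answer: -39136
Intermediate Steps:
(-1331 + ((-10643 + 1261) - 8533)) - 19890 = (-1331 + (-9382 - 8533)) - 19890 = (-1331 - 17915) - 19890 = -19246 - 19890 = -39136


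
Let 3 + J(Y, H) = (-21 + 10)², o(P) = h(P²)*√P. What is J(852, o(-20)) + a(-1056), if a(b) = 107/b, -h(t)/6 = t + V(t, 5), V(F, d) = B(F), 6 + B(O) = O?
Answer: 124501/1056 ≈ 117.90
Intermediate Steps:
B(O) = -6 + O
V(F, d) = -6 + F
h(t) = 36 - 12*t (h(t) = -6*(t + (-6 + t)) = -6*(-6 + 2*t) = 36 - 12*t)
o(P) = √P*(36 - 12*P²) (o(P) = (36 - 12*P²)*√P = √P*(36 - 12*P²))
J(Y, H) = 118 (J(Y, H) = -3 + (-21 + 10)² = -3 + (-11)² = -3 + 121 = 118)
J(852, o(-20)) + a(-1056) = 118 + 107/(-1056) = 118 + 107*(-1/1056) = 118 - 107/1056 = 124501/1056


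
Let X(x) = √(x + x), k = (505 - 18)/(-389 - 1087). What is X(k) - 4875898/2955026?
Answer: -2437949/1477513 + I*√39934/246 ≈ -1.65 + 0.81234*I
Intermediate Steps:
k = -487/1476 (k = 487/(-1476) = 487*(-1/1476) = -487/1476 ≈ -0.32995)
X(x) = √2*√x (X(x) = √(2*x) = √2*√x)
X(k) - 4875898/2955026 = √2*√(-487/1476) - 4875898/2955026 = √2*(I*√19967/246) - 4875898/2955026 = I*√39934/246 - 1*2437949/1477513 = I*√39934/246 - 2437949/1477513 = -2437949/1477513 + I*√39934/246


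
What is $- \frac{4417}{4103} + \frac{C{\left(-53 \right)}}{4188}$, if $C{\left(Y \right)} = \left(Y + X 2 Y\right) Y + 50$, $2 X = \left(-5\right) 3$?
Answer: $- \frac{14970652}{1431947} \approx -10.455$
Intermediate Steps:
$X = - \frac{15}{2}$ ($X = \frac{\left(-5\right) 3}{2} = \frac{1}{2} \left(-15\right) = - \frac{15}{2} \approx -7.5$)
$C{\left(Y \right)} = 50 - 14 Y^{2}$ ($C{\left(Y \right)} = \left(Y - \frac{15 \cdot 2 Y}{2}\right) Y + 50 = \left(Y - 15 Y\right) Y + 50 = - 14 Y Y + 50 = - 14 Y^{2} + 50 = 50 - 14 Y^{2}$)
$- \frac{4417}{4103} + \frac{C{\left(-53 \right)}}{4188} = - \frac{4417}{4103} + \frac{50 - 14 \left(-53\right)^{2}}{4188} = \left(-4417\right) \frac{1}{4103} + \left(50 - 39326\right) \frac{1}{4188} = - \frac{4417}{4103} + \left(50 - 39326\right) \frac{1}{4188} = - \frac{4417}{4103} - \frac{3273}{349} = - \frac{14970652}{1431947}$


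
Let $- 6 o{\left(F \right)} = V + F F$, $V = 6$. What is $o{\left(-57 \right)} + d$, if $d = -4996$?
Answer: $- \frac{11077}{2} \approx -5538.5$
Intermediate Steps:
$o{\left(F \right)} = -1 - \frac{F^{2}}{6}$ ($o{\left(F \right)} = - \frac{6 + F F}{6} = - \frac{6 + F^{2}}{6} = -1 - \frac{F^{2}}{6}$)
$o{\left(-57 \right)} + d = \left(-1 - \frac{\left(-57\right)^{2}}{6}\right) - 4996 = \left(-1 - \frac{1083}{2}\right) - 4996 = - \frac{1085}{2} - 4996 = - \frac{11077}{2}$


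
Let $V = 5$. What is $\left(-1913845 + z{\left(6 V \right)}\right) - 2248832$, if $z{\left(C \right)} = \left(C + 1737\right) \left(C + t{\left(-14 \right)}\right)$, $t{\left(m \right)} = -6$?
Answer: $-4120269$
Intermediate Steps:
$z{\left(C \right)} = \left(-6 + C\right) \left(1737 + C\right)$ ($z{\left(C \right)} = \left(C + 1737\right) \left(C - 6\right) = \left(1737 + C\right) \left(-6 + C\right) = \left(-6 + C\right) \left(1737 + C\right)$)
$\left(-1913845 + z{\left(6 V \right)}\right) - 2248832 = \left(-1913845 + \left(-10422 + \left(6 \cdot 5\right)^{2} + 1731 \cdot 6 \cdot 5\right)\right) - 2248832 = \left(-1913845 + \left(-10422 + 30^{2} + 1731 \cdot 30\right)\right) - 2248832 = \left(-1913845 + \left(-10422 + 900 + 51930\right)\right) - 2248832 = \left(-1913845 + 42408\right) - 2248832 = -1871437 - 2248832 = -4120269$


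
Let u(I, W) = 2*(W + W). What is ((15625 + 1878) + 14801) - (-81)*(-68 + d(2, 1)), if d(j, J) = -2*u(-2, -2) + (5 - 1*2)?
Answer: 28335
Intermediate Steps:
u(I, W) = 4*W (u(I, W) = 2*(2*W) = 4*W)
d(j, J) = 19 (d(j, J) = -8*(-2) + (5 - 1*2) = -2*(-8) + (5 - 2) = 16 + 3 = 19)
((15625 + 1878) + 14801) - (-81)*(-68 + d(2, 1)) = ((15625 + 1878) + 14801) - (-81)*(-68 + 19) = (17503 + 14801) - (-81)*(-49) = 32304 - 1*3969 = 32304 - 3969 = 28335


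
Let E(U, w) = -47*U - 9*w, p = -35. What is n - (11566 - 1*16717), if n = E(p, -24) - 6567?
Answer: 445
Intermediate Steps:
n = -4706 (n = (-47*(-35) - 9*(-24)) - 6567 = (1645 + 216) - 6567 = 1861 - 6567 = -4706)
n - (11566 - 1*16717) = -4706 - (11566 - 1*16717) = -4706 - (11566 - 16717) = -4706 - 1*(-5151) = -4706 + 5151 = 445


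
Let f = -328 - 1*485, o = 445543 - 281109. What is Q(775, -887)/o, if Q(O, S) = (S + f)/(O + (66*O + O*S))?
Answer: 17/1044978070 ≈ 1.6268e-8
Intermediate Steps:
o = 164434
f = -813 (f = -328 - 485 = -813)
Q(O, S) = (-813 + S)/(67*O + O*S) (Q(O, S) = (S - 813)/(O + (66*O + O*S)) = (-813 + S)/(67*O + O*S))
Q(775, -887)/o = ((-813 - 887)/(775*(67 - 887)))/164434 = ((1/775)*(-1700)/(-820))*(1/164434) = ((1/775)*(-1/820)*(-1700))*(1/164434) = (17/6355)*(1/164434) = 17/1044978070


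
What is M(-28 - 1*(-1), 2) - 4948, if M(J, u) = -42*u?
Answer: -5032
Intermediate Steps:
M(-28 - 1*(-1), 2) - 4948 = -42*2 - 4948 = -84 - 4948 = -5032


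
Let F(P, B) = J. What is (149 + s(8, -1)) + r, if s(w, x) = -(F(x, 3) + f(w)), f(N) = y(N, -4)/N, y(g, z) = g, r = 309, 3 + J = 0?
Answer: 460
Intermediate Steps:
J = -3 (J = -3 + 0 = -3)
F(P, B) = -3
f(N) = 1 (f(N) = N/N = 1)
s(w, x) = 2 (s(w, x) = -(-3 + 1) = -1*(-2) = 2)
(149 + s(8, -1)) + r = (149 + 2) + 309 = 151 + 309 = 460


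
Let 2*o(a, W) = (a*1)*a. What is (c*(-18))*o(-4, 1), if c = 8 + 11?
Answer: -2736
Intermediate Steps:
c = 19
o(a, W) = a²/2 (o(a, W) = ((a*1)*a)/2 = (a*a)/2 = a²/2)
(c*(-18))*o(-4, 1) = (19*(-18))*((½)*(-4)²) = -171*16 = -342*8 = -2736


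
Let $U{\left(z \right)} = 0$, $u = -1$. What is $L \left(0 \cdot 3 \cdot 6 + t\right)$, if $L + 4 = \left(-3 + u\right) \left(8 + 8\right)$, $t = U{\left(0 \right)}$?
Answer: $0$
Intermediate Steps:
$t = 0$
$L = -68$ ($L = -4 + \left(-3 - 1\right) \left(8 + 8\right) = -4 - 64 = -68$)
$L \left(0 \cdot 3 \cdot 6 + t\right) = - 68 \left(0 \cdot 3 \cdot 6 + 0\right) = - 68 \left(0 \cdot 6 + 0\right) = - 68 \left(0 + 0\right) = \left(-68\right) 0 = 0$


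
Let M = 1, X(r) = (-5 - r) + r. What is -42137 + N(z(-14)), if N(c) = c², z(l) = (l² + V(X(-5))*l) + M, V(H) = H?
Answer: 29152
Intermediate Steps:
X(r) = -5
z(l) = 1 + l² - 5*l (z(l) = (l² - 5*l) + 1 = 1 + l² - 5*l)
-42137 + N(z(-14)) = -42137 + (1 + (-14)² - 5*(-14))² = -42137 + (1 + 196 + 70)² = -42137 + 267² = -42137 + 71289 = 29152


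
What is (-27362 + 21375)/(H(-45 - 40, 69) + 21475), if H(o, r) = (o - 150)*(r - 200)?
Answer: -5987/52260 ≈ -0.11456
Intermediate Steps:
H(o, r) = (-200 + r)*(-150 + o) (H(o, r) = (-150 + o)*(-200 + r) = (-200 + r)*(-150 + o))
(-27362 + 21375)/(H(-45 - 40, 69) + 21475) = (-27362 + 21375)/((30000 - 200*(-45 - 40) - 150*69 + (-45 - 40)*69) + 21475) = -5987/((30000 - 200*(-85) - 10350 - 85*69) + 21475) = -5987/((30000 + 17000 - 10350 - 5865) + 21475) = -5987/(30785 + 21475) = -5987/52260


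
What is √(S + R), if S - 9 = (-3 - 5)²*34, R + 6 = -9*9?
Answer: √2098 ≈ 45.804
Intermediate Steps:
R = -87 (R = -6 - 9*9 = -6 - 81 = -87)
S = 2185 (S = 9 + (-3 - 5)²*34 = 9 + (-8)²*34 = 9 + 64*34 = 9 + 2176 = 2185)
√(S + R) = √(2185 - 87) = √2098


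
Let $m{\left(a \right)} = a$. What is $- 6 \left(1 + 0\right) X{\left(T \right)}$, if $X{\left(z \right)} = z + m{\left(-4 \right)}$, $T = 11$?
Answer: $-42$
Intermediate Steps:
$X{\left(z \right)} = -4 + z$ ($X{\left(z \right)} = z - 4 = -4 + z$)
$- 6 \left(1 + 0\right) X{\left(T \right)} = - 6 \left(1 + 0\right) \left(-4 + 11\right) = \left(-6\right) 1 \cdot 7 = \left(-6\right) 7 = -42$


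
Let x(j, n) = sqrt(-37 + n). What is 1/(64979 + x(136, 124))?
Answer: 64979/4222270354 - sqrt(87)/4222270354 ≈ 1.5387e-5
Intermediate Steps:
1/(64979 + x(136, 124)) = 1/(64979 + sqrt(-37 + 124)) = 1/(64979 + sqrt(87))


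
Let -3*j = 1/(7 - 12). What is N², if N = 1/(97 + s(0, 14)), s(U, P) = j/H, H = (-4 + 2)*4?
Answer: 14400/135466321 ≈ 0.00010630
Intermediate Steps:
H = -8 (H = -2*4 = -8)
j = 1/15 (j = -1/(3*(7 - 12)) = -⅓/(-5) = -⅓*(-⅕) = 1/15 ≈ 0.066667)
s(U, P) = -1/120 (s(U, P) = (1/15)/(-8) = (1/15)*(-⅛) = -1/120)
N = 120/11639 (N = 1/(97 - 1/120) = 1/(11639/120) = 120/11639 ≈ 0.010310)
N² = (120/11639)² = 14400/135466321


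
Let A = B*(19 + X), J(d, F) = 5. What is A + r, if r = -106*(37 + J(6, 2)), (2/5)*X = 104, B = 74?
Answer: 16194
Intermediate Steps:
X = 260 (X = (5/2)*104 = 260)
A = 20646 (A = 74*(19 + 260) = 74*279 = 20646)
r = -4452 (r = -106*(37 + 5) = -106*42 = -4452)
A + r = 20646 - 4452 = 16194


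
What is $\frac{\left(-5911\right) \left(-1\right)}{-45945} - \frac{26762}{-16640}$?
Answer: $\frac{22624421}{15290496} \approx 1.4796$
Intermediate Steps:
$\frac{\left(-5911\right) \left(-1\right)}{-45945} - \frac{26762}{-16640} = 5911 \left(- \frac{1}{45945}\right) - - \frac{13381}{8320} = - \frac{5911}{45945} + \frac{13381}{8320} = \frac{22624421}{15290496}$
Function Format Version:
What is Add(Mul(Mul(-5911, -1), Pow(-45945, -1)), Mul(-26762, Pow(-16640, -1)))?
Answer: Rational(22624421, 15290496) ≈ 1.4796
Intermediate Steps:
Add(Mul(Mul(-5911, -1), Pow(-45945, -1)), Mul(-26762, Pow(-16640, -1))) = Add(Mul(5911, Rational(-1, 45945)), Mul(-26762, Rational(-1, 16640))) = Add(Rational(-5911, 45945), Rational(13381, 8320)) = Rational(22624421, 15290496)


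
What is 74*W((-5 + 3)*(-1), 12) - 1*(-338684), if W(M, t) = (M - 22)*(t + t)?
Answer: 303164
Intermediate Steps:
W(M, t) = 2*t*(-22 + M) (W(M, t) = (-22 + M)*(2*t) = 2*t*(-22 + M))
74*W((-5 + 3)*(-1), 12) - 1*(-338684) = 74*(2*12*(-22 + (-5 + 3)*(-1))) - 1*(-338684) = 74*(2*12*(-22 - 2*(-1))) + 338684 = 74*(2*12*(-22 + 2)) + 338684 = 74*(2*12*(-20)) + 338684 = 74*(-480) + 338684 = -35520 + 338684 = 303164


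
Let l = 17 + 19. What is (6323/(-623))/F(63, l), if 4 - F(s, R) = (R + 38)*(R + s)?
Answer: 6323/4561606 ≈ 0.0013861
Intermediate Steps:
l = 36
F(s, R) = 4 - (38 + R)*(R + s) (F(s, R) = 4 - (R + 38)*(R + s) = 4 - (38 + R)*(R + s))
(6323/(-623))/F(63, l) = (6323/(-623))/(4 - 1*36² - 38*36 - 38*63 - 1*36*63) = (6323*(-1/623))/(4 - 1*1296 - 1368 - 2394 - 2268) = -6323/(623*(4 - 1296 - 1368 - 2394 - 2268)) = -6323/623/(-7322) = -6323/623*(-1/7322) = 6323/4561606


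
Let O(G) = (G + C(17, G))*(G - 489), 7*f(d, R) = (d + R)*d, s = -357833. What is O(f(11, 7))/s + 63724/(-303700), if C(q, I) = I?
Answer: -182367421127/1331255055725 ≈ -0.13699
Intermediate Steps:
f(d, R) = d*(R + d)/7 (f(d, R) = ((d + R)*d)/7 = ((R + d)*d)/7 = (d*(R + d))/7 = d*(R + d)/7)
O(G) = 2*G*(-489 + G) (O(G) = (G + G)*(G - 489) = (2*G)*(-489 + G) = 2*G*(-489 + G))
O(f(11, 7))/s + 63724/(-303700) = (2*((1/7)*11*(7 + 11))*(-489 + (1/7)*11*(7 + 11)))/(-357833) + 63724/(-303700) = (2*((1/7)*11*18)*(-489 + (1/7)*11*18))*(-1/357833) + 63724*(-1/303700) = (2*(198/7)*(-489 + 198/7))*(-1/357833) - 15931/75925 = (2*(198/7)*(-3225/7))*(-1/357833) - 15931/75925 = -1277100/49*(-1/357833) - 15931/75925 = 1277100/17533817 - 15931/75925 = -182367421127/1331255055725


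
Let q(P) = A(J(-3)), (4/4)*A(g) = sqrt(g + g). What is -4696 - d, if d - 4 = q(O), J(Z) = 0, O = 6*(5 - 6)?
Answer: -4700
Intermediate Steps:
O = -6 (O = 6*(-1) = -6)
A(g) = sqrt(2)*sqrt(g) (A(g) = sqrt(g + g) = sqrt(2*g) = sqrt(2)*sqrt(g))
q(P) = 0 (q(P) = sqrt(2)*sqrt(0) = sqrt(2)*0 = 0)
d = 4 (d = 4 + 0 = 4)
-4696 - d = -4696 - 1*4 = -4696 - 4 = -4700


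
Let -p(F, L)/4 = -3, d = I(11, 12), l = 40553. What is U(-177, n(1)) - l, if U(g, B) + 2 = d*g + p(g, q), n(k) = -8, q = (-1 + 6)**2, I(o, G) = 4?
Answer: -41251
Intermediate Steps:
q = 25 (q = 5**2 = 25)
d = 4
p(F, L) = 12 (p(F, L) = -4*(-3) = 12)
U(g, B) = 10 + 4*g (U(g, B) = -2 + (4*g + 12) = -2 + (12 + 4*g) = 10 + 4*g)
U(-177, n(1)) - l = (10 + 4*(-177)) - 1*40553 = (10 - 708) - 40553 = -698 - 40553 = -41251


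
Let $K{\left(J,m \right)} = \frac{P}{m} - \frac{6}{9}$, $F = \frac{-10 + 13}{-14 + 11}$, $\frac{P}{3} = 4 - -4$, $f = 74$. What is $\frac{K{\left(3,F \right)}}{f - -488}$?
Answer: $- \frac{37}{843} \approx -0.043891$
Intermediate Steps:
$P = 24$ ($P = 3 \left(4 - -4\right) = 3 \left(4 + 4\right) = 3 \cdot 8 = 24$)
$F = -1$ ($F = \frac{3}{-3} = 3 \left(- \frac{1}{3}\right) = -1$)
$K{\left(J,m \right)} = - \frac{2}{3} + \frac{24}{m}$ ($K{\left(J,m \right)} = \frac{24}{m} - \frac{6}{9} = \frac{24}{m} - \frac{2}{3} = - \frac{2}{3} + \frac{24}{m}$)
$\frac{K{\left(3,F \right)}}{f - -488} = \frac{- \frac{2}{3} + \frac{24}{-1}}{74 - -488} = \frac{- \frac{2}{3} + 24 \left(-1\right)}{74 + 488} = \frac{- \frac{2}{3} - 24}{562} = \left(- \frac{74}{3}\right) \frac{1}{562} = - \frac{37}{843}$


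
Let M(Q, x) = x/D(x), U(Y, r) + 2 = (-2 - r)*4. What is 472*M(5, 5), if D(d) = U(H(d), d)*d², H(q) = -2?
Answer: -236/75 ≈ -3.1467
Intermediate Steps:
U(Y, r) = -10 - 4*r (U(Y, r) = -2 + (-2 - r)*4 = -2 + (-8 - 4*r) = -10 - 4*r)
D(d) = d²*(-10 - 4*d) (D(d) = (-10 - 4*d)*d² = d²*(-10 - 4*d))
M(Q, x) = 1/(x*(-10 - 4*x)) (M(Q, x) = x/((x²*(-10 - 4*x))) = x*(1/(x²*(-10 - 4*x))) = 1/(x*(-10 - 4*x)))
472*M(5, 5) = 472*(-½/(5*(5 + 2*5))) = 472*(-½*⅕/(5 + 10)) = 472*(-½*⅕/15) = 472*(-½*⅕*1/15) = 472*(-1/150) = -236/75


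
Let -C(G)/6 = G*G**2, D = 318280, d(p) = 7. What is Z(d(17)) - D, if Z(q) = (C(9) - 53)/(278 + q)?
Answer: -4774433/15 ≈ -3.1830e+5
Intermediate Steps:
C(G) = -6*G**3 (C(G) = -6*G*G**2 = -6*G**3)
Z(q) = -4427/(278 + q) (Z(q) = (-6*9**3 - 53)/(278 + q) = (-6*729 - 53)/(278 + q) = (-4374 - 53)/(278 + q) = -4427/(278 + q))
Z(d(17)) - D = -4427/(278 + 7) - 1*318280 = -4427/285 - 318280 = -4427*1/285 - 318280 = -233/15 - 318280 = -4774433/15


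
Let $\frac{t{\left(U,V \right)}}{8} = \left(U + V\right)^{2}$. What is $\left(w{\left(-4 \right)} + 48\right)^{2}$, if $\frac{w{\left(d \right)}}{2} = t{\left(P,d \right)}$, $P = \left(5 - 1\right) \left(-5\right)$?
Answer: $85821696$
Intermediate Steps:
$P = -20$ ($P = 4 \left(-5\right) = -20$)
$t{\left(U,V \right)} = 8 \left(U + V\right)^{2}$
$w{\left(d \right)} = 16 \left(-20 + d\right)^{2}$ ($w{\left(d \right)} = 2 \cdot 8 \left(-20 + d\right)^{2} = 16 \left(-20 + d\right)^{2}$)
$\left(w{\left(-4 \right)} + 48\right)^{2} = \left(16 \left(-20 - 4\right)^{2} + 48\right)^{2} = \left(16 \left(-24\right)^{2} + 48\right)^{2} = \left(16 \cdot 576 + 48\right)^{2} = \left(9216 + 48\right)^{2} = 9264^{2} = 85821696$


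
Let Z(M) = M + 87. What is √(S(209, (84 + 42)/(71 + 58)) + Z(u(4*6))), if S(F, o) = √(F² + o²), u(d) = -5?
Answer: √(151618 + 43*√80767933)/43 ≈ 17.059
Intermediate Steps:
Z(M) = 87 + M
√(S(209, (84 + 42)/(71 + 58)) + Z(u(4*6))) = √(√(209² + ((84 + 42)/(71 + 58))²) + (87 - 5)) = √(√(43681 + (126/129)²) + 82) = √(√(43681 + (126*(1/129))²) + 82) = √(√(43681 + (42/43)²) + 82) = √(√(43681 + 1764/1849) + 82) = √(√(80767933/1849) + 82) = √(√80767933/43 + 82) = √(82 + √80767933/43)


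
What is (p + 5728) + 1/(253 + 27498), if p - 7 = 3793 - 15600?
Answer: -168504071/27751 ≈ -6072.0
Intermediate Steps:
p = -11800 (p = 7 + (3793 - 15600) = 7 - 11807 = -11800)
(p + 5728) + 1/(253 + 27498) = (-11800 + 5728) + 1/(253 + 27498) = -6072 + 1/27751 = -168504071/27751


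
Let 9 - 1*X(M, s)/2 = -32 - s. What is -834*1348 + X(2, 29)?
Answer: -1124092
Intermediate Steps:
X(M, s) = 82 + 2*s (X(M, s) = 18 - 2*(-32 - s) = 18 + (64 + 2*s) = 82 + 2*s)
-834*1348 + X(2, 29) = -834*1348 + (82 + 2*29) = -1124232 + (82 + 58) = -1124232 + 140 = -1124092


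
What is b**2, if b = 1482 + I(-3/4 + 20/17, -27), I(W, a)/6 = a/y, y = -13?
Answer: 377447184/169 ≈ 2.2334e+6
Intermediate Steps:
I(W, a) = -6*a/13 (I(W, a) = 6*(a/(-13)) = 6*(a*(-1/13)) = 6*(-a/13) = -6*a/13)
b = 19428/13 (b = 1482 - 6/13*(-27) = 1482 + 162/13 = 19428/13 ≈ 1494.5)
b**2 = (19428/13)**2 = 377447184/169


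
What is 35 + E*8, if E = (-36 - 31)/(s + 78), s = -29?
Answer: 1179/49 ≈ 24.061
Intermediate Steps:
E = -67/49 (E = (-36 - 31)/(-29 + 78) = -67/49 ≈ -1.3673)
35 + E*8 = 35 - 67/49*8 = 35 - 536/49 = 1179/49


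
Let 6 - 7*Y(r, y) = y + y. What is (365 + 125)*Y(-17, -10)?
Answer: 1820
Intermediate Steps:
Y(r, y) = 6/7 - 2*y/7 (Y(r, y) = 6/7 - (y + y)/7 = 6/7 - 2*y/7)
(365 + 125)*Y(-17, -10) = (365 + 125)*(6/7 - 2/7*(-10)) = 490*(6/7 + 20/7) = 490*(26/7) = 1820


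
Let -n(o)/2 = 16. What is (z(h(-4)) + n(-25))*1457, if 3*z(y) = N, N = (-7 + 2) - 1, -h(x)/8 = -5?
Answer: -49538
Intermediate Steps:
h(x) = 40 (h(x) = -8*(-5) = 40)
n(o) = -32 (n(o) = -2*16 = -32)
N = -6 (N = -5 - 1 = -6)
z(y) = -2 (z(y) = (1/3)*(-6) = -2)
(z(h(-4)) + n(-25))*1457 = (-2 - 32)*1457 = -34*1457 = -49538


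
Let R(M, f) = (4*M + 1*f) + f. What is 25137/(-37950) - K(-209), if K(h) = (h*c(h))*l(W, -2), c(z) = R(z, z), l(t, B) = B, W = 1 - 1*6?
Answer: 6630767421/12650 ≈ 5.2417e+5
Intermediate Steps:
W = -5 (W = 1 - 6 = -5)
R(M, f) = 2*f + 4*M (R(M, f) = (4*M + f) + f = (f + 4*M) + f = 2*f + 4*M)
c(z) = 6*z (c(z) = 2*z + 4*z = 6*z)
K(h) = -12*h² (K(h) = (h*(6*h))*(-2) = (6*h²)*(-2) = -12*h²)
25137/(-37950) - K(-209) = 25137/(-37950) - (-12)*(-209)² = 25137*(-1/37950) - (-12)*43681 = -8379/12650 - 1*(-524172) = -8379/12650 + 524172 = 6630767421/12650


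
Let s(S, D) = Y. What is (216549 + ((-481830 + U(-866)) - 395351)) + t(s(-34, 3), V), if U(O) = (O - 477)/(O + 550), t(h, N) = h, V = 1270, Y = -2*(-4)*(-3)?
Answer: -2642607/4 ≈ -6.6065e+5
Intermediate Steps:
Y = -24 (Y = 8*(-3) = -24)
s(S, D) = -24
U(O) = (-477 + O)/(550 + O)
(216549 + ((-481830 + U(-866)) - 395351)) + t(s(-34, 3), V) = (216549 + ((-481830 + (-477 - 866)/(550 - 866)) - 395351)) - 24 = (216549 + ((-481830 - 1343/(-316)) - 395351)) - 24 = (216549 + ((-481830 - 1/316*(-1343)) - 395351)) - 24 = (216549 + ((-481830 + 17/4) - 395351)) - 24 = (216549 + (-1927303/4 - 395351)) - 24 = (216549 - 3508707/4) - 24 = -2642511/4 - 24 = -2642607/4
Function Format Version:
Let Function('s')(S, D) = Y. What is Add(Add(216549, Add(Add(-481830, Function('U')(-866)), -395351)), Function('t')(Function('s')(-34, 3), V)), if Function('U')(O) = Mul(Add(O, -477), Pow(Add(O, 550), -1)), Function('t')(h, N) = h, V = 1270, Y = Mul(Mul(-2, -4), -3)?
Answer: Rational(-2642607, 4) ≈ -6.6065e+5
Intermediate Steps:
Y = -24 (Y = Mul(8, -3) = -24)
Function('s')(S, D) = -24
Function('U')(O) = Mul(Pow(Add(550, O), -1), Add(-477, O)) (Function('U')(O) = Mul(Add(-477, O), Pow(Add(550, O), -1)) = Mul(Pow(Add(550, O), -1), Add(-477, O)))
Add(Add(216549, Add(Add(-481830, Function('U')(-866)), -395351)), Function('t')(Function('s')(-34, 3), V)) = Add(Add(216549, Add(Add(-481830, Mul(Pow(Add(550, -866), -1), Add(-477, -866))), -395351)), -24) = Add(Add(216549, Add(Add(-481830, Mul(Pow(-316, -1), -1343)), -395351)), -24) = Add(Add(216549, Add(Add(-481830, Mul(Rational(-1, 316), -1343)), -395351)), -24) = Add(Add(216549, Add(Add(-481830, Rational(17, 4)), -395351)), -24) = Add(Add(216549, Add(Rational(-1927303, 4), -395351)), -24) = Add(Add(216549, Rational(-3508707, 4)), -24) = Add(Rational(-2642511, 4), -24) = Rational(-2642607, 4)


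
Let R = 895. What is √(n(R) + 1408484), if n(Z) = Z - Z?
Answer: 2*√352121 ≈ 1186.8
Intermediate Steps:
n(Z) = 0
√(n(R) + 1408484) = √(0 + 1408484) = √1408484 = 2*√352121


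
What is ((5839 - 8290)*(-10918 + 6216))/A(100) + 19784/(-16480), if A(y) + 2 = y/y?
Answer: -23740682593/2060 ≈ -1.1525e+7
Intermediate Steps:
A(y) = -1 (A(y) = -2 + y/y = -2 + 1 = -1)
((5839 - 8290)*(-10918 + 6216))/A(100) + 19784/(-16480) = ((5839 - 8290)*(-10918 + 6216))/(-1) + 19784/(-16480) = -2451*(-4702)*(-1) + 19784*(-1/16480) = 11524602*(-1) - 2473/2060 = -11524602 - 2473/2060 = -23740682593/2060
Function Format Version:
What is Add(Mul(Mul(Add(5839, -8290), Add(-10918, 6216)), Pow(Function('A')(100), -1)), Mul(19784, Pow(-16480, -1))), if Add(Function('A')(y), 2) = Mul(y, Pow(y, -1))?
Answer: Rational(-23740682593, 2060) ≈ -1.1525e+7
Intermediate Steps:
Function('A')(y) = -1 (Function('A')(y) = Add(-2, Mul(y, Pow(y, -1))) = Add(-2, 1) = -1)
Add(Mul(Mul(Add(5839, -8290), Add(-10918, 6216)), Pow(Function('A')(100), -1)), Mul(19784, Pow(-16480, -1))) = Add(Mul(Mul(Add(5839, -8290), Add(-10918, 6216)), Pow(-1, -1)), Mul(19784, Pow(-16480, -1))) = Add(Mul(Mul(-2451, -4702), -1), Mul(19784, Rational(-1, 16480))) = Add(Mul(11524602, -1), Rational(-2473, 2060)) = Add(-11524602, Rational(-2473, 2060)) = Rational(-23740682593, 2060)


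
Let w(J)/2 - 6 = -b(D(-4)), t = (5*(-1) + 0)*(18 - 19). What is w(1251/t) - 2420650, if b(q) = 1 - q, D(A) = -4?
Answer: -2420648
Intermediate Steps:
t = 5 (t = (-5 + 0)*(-1) = -5*(-1) = 5)
w(J) = 2 (w(J) = 12 + 2*(-(1 - 1*(-4))) = 12 + 2*(-(1 + 4)) = 12 + 2*(-1*5) = 12 + 2*(-5) = 12 - 10 = 2)
w(1251/t) - 2420650 = 2 - 2420650 = -2420648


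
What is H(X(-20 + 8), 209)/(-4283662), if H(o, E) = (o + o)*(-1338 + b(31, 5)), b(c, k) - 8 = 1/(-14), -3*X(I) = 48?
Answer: -148968/14992817 ≈ -0.0099360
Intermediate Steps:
X(I) = -16 (X(I) = -⅓*48 = -16)
b(c, k) = 111/14 (b(c, k) = 8 + 1/(-14) = 8 - 1/14 = 111/14)
H(o, E) = -18621*o/7 (H(o, E) = (o + o)*(-1338 + 111/14) = (2*o)*(-18621/14) = -18621*o/7)
H(X(-20 + 8), 209)/(-4283662) = -18621/7*(-16)/(-4283662) = (297936/7)*(-1/4283662) = -148968/14992817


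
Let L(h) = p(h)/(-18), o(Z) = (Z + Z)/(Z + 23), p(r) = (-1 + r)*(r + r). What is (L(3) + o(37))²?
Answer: 289/900 ≈ 0.32111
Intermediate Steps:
p(r) = 2*r*(-1 + r) (p(r) = (-1 + r)*(2*r) = 2*r*(-1 + r))
o(Z) = 2*Z/(23 + Z) (o(Z) = (2*Z)/(23 + Z) = 2*Z/(23 + Z))
L(h) = -h*(-1 + h)/9 (L(h) = (2*h*(-1 + h))/(-18) = (2*h*(-1 + h))*(-1/18) = -h*(-1 + h)/9)
(L(3) + o(37))² = ((⅑)*3*(1 - 1*3) + 2*37/(23 + 37))² = ((⅑)*3*(1 - 3) + 2*37/60)² = ((⅑)*3*(-2) + 2*37*(1/60))² = (-⅔ + 37/30)² = (17/30)² = 289/900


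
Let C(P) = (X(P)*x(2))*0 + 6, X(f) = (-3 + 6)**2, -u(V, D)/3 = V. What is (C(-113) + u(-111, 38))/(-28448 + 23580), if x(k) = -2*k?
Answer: -339/4868 ≈ -0.069638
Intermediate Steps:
u(V, D) = -3*V
X(f) = 9 (X(f) = 3**2 = 9)
C(P) = 6 (C(P) = (9*(-2*2))*0 + 6 = (9*(-4))*0 + 6 = -36*0 + 6 = 0 + 6 = 6)
(C(-113) + u(-111, 38))/(-28448 + 23580) = (6 - 3*(-111))/(-28448 + 23580) = (6 + 333)/(-4868) = 339*(-1/4868) = -339/4868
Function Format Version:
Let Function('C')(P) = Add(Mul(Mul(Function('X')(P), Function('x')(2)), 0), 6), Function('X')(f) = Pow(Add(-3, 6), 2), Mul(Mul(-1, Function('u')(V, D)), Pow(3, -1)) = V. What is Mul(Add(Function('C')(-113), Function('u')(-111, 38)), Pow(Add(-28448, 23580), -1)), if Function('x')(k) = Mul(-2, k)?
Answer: Rational(-339, 4868) ≈ -0.069638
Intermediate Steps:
Function('u')(V, D) = Mul(-3, V)
Function('X')(f) = 9 (Function('X')(f) = Pow(3, 2) = 9)
Function('C')(P) = 6 (Function('C')(P) = Add(Mul(Mul(9, Mul(-2, 2)), 0), 6) = Add(Mul(Mul(9, -4), 0), 6) = Add(Mul(-36, 0), 6) = Add(0, 6) = 6)
Mul(Add(Function('C')(-113), Function('u')(-111, 38)), Pow(Add(-28448, 23580), -1)) = Mul(Add(6, Mul(-3, -111)), Pow(Add(-28448, 23580), -1)) = Mul(Add(6, 333), Pow(-4868, -1)) = Mul(339, Rational(-1, 4868)) = Rational(-339, 4868)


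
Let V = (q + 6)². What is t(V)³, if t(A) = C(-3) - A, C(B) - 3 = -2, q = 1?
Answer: -110592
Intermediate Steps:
C(B) = 1 (C(B) = 3 - 2 = 1)
V = 49 (V = (1 + 6)² = 7² = 49)
t(A) = 1 - A
t(V)³ = (1 - 1*49)³ = (1 - 49)³ = (-48)³ = -110592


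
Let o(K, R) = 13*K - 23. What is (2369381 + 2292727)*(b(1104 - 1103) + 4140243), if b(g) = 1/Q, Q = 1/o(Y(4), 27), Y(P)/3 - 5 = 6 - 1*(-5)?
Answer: 19305061939152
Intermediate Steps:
Y(P) = 48 (Y(P) = 15 + 3*(6 - 1*(-5)) = 15 + 3*(6 + 5) = 15 + 3*11 = 15 + 33 = 48)
o(K, R) = -23 + 13*K
Q = 1/601 (Q = 1/(-23 + 13*48) = 1/(-23 + 624) = 1/601 ≈ 0.0016639)
b(g) = 601 (b(g) = 1/(1/601) = 601)
(2369381 + 2292727)*(b(1104 - 1103) + 4140243) = (2369381 + 2292727)*(601 + 4140243) = 4662108*4140844 = 19305061939152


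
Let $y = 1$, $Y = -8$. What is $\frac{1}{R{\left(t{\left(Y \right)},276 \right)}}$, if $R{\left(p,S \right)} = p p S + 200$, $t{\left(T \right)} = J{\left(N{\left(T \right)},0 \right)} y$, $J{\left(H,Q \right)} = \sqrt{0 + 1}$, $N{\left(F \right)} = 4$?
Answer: $\frac{1}{476} \approx 0.0021008$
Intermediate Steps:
$J{\left(H,Q \right)} = 1$ ($J{\left(H,Q \right)} = \sqrt{1} = 1$)
$t{\left(T \right)} = 1$ ($t{\left(T \right)} = 1 \cdot 1 = 1$)
$R{\left(p,S \right)} = 200 + S p^{2}$ ($R{\left(p,S \right)} = p^{2} S + 200 = S p^{2} + 200 = 200 + S p^{2}$)
$\frac{1}{R{\left(t{\left(Y \right)},276 \right)}} = \frac{1}{200 + 276 \cdot 1^{2}} = \frac{1}{200 + 276 \cdot 1} = \frac{1}{200 + 276} = \frac{1}{476}$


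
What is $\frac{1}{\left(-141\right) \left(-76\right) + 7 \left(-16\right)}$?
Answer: $\frac{1}{10604} \approx 9.4304 \cdot 10^{-5}$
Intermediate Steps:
$\frac{1}{\left(-141\right) \left(-76\right) + 7 \left(-16\right)} = \frac{1}{10716 - 112} = \frac{1}{10604}$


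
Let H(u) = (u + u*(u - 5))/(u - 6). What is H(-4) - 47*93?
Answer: -21871/5 ≈ -4374.2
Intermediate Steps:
H(u) = (u + u*(-5 + u))/(-6 + u)
H(-4) - 47*93 = -4*(-4 - 4)/(-6 - 4) - 47*93 = -4*(-8)/(-10) - 4371 = -4*(-⅒)*(-8) - 4371 = -16/5 - 4371 = -21871/5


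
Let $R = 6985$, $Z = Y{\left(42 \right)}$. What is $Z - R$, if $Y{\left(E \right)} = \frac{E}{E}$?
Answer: $-6984$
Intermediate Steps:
$Y{\left(E \right)} = 1$
$Z = 1$
$Z - R = 1 - 6985 = -6984$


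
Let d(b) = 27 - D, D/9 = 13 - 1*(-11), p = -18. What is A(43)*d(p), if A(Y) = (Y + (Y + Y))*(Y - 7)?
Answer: -877716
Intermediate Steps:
D = 216 (D = 9*(13 - 1*(-11)) = 9*(13 + 11) = 9*24 = 216)
d(b) = -189 (d(b) = 27 - 1*216 = 27 - 216 = -189)
A(Y) = 3*Y*(-7 + Y) (A(Y) = (Y + 2*Y)*(-7 + Y) = (3*Y)*(-7 + Y) = 3*Y*(-7 + Y))
A(43)*d(p) = (3*43*(-7 + 43))*(-189) = (3*43*36)*(-189) = 4644*(-189) = -877716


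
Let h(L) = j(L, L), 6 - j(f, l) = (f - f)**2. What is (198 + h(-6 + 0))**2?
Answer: 41616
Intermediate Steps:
j(f, l) = 6 (j(f, l) = 6 - (f - f)**2 = 6 - 1*0**2 = 6 - 1*0 = 6 + 0 = 6)
h(L) = 6
(198 + h(-6 + 0))**2 = (198 + 6)**2 = 204**2 = 41616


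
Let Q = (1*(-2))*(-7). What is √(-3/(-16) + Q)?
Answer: √227/4 ≈ 3.7666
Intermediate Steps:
Q = 14 (Q = -2*(-7) = 14)
√(-3/(-16) + Q) = √(-3/(-16) + 14) = √(-3*(-1/16) + 14) = √(3/16 + 14) = √(227/16) = √227/4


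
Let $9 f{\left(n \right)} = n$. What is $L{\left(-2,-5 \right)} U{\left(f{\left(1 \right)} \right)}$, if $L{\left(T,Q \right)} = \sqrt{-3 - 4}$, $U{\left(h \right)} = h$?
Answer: $\frac{i \sqrt{7}}{9} \approx 0.29397 i$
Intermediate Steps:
$f{\left(n \right)} = \frac{n}{9}$
$L{\left(T,Q \right)} = i \sqrt{7}$ ($L{\left(T,Q \right)} = \sqrt{-7} = i \sqrt{7}$)
$L{\left(-2,-5 \right)} U{\left(f{\left(1 \right)} \right)} = i \sqrt{7} \cdot \frac{1}{9} \cdot 1 = i \sqrt{7} \cdot \frac{1}{9} = \frac{i \sqrt{7}}{9}$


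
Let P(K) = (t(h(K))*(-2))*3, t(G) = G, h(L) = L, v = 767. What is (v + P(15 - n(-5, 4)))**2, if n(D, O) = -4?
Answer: 426409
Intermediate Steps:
P(K) = -6*K (P(K) = (K*(-2))*3 = -2*K*3 = -6*K)
(v + P(15 - n(-5, 4)))**2 = (767 - 6*(15 - 1*(-4)))**2 = (767 - 6*(15 + 4))**2 = (767 - 6*19)**2 = (767 - 114)**2 = 653**2 = 426409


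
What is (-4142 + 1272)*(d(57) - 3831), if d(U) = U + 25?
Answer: 10759630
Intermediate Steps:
d(U) = 25 + U
(-4142 + 1272)*(d(57) - 3831) = (-4142 + 1272)*((25 + 57) - 3831) = -2870*(82 - 3831) = -2870*(-3749) = 10759630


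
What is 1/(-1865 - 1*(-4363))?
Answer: 1/2498 ≈ 0.00040032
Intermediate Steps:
1/(-1865 - 1*(-4363)) = 1/(-1865 + 4363) = 1/2498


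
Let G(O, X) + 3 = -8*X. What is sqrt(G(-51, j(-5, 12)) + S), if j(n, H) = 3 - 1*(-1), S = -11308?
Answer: I*sqrt(11343) ≈ 106.5*I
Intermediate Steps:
j(n, H) = 4 (j(n, H) = 3 + 1 = 4)
G(O, X) = -3 - 8*X
sqrt(G(-51, j(-5, 12)) + S) = sqrt((-3 - 8*4) - 11308) = sqrt((-3 - 32) - 11308) = sqrt(-35 - 11308) = sqrt(-11343) = I*sqrt(11343)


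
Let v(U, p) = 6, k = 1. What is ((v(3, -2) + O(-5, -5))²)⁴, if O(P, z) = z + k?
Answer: 256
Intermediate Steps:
O(P, z) = 1 + z (O(P, z) = z + 1 = 1 + z)
((v(3, -2) + O(-5, -5))²)⁴ = ((6 + (1 - 5))²)⁴ = ((6 - 4)²)⁴ = (2²)⁴ = 4⁴ = 256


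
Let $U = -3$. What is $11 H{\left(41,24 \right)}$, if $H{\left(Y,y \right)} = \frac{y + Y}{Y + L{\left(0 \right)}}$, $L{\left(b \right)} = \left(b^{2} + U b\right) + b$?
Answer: $\frac{715}{41} \approx 17.439$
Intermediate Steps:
$L{\left(b \right)} = b^{2} - 2 b$ ($L{\left(b \right)} = \left(b^{2} - 3 b\right) + b = b^{2} - 2 b$)
$H{\left(Y,y \right)} = \frac{Y + y}{Y}$ ($H{\left(Y,y \right)} = \frac{y + Y}{Y + 0 \left(-2 + 0\right)} = \frac{Y + y}{Y + 0 \left(-2\right)} = \frac{Y + y}{Y + 0} = \frac{Y + y}{Y}$)
$11 H{\left(41,24 \right)} = 11 \frac{41 + 24}{41} = 11 \cdot \frac{1}{41} \cdot 65 = 11 \cdot \frac{65}{41} = \frac{715}{41}$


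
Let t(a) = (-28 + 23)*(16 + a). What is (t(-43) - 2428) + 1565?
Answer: -728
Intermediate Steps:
t(a) = -80 - 5*a (t(a) = -5*(16 + a) = -80 - 5*a)
(t(-43) - 2428) + 1565 = ((-80 - 5*(-43)) - 2428) + 1565 = ((-80 + 215) - 2428) + 1565 = (135 - 2428) + 1565 = -2293 + 1565 = -728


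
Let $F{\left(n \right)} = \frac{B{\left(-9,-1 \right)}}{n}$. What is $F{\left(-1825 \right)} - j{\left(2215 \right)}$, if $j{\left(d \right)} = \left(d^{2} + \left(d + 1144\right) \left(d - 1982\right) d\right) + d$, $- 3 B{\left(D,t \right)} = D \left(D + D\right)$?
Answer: $- \frac{3172710569571}{1825} \approx -1.7385 \cdot 10^{9}$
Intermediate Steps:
$B{\left(D,t \right)} = - \frac{2 D^{2}}{3}$ ($B{\left(D,t \right)} = - \frac{D \left(D + D\right)}{3} = - \frac{D 2 D}{3} = - \frac{2 D^{2}}{3}$)
$F{\left(n \right)} = - \frac{54}{n}$ ($F{\left(n \right)} = \frac{\left(- \frac{2}{3}\right) \left(-9\right)^{2}}{n} = \frac{\left(- \frac{2}{3}\right) 81}{n} = - \frac{54}{n}$)
$j{\left(d \right)} = d + d^{2} + d \left(-1982 + d\right) \left(1144 + d\right)$ ($j{\left(d \right)} = \left(d^{2} + \left(1144 + d\right) \left(-1982 + d\right) d\right) + d = \left(d^{2} + \left(-1982 + d\right) \left(1144 + d\right) d\right) + d = \left(d^{2} + d \left(-1982 + d\right) \left(1144 + d\right)\right) + d = d + d^{2} + d \left(-1982 + d\right) \left(1144 + d\right)$)
$F{\left(-1825 \right)} - j{\left(2215 \right)} = - \frac{54}{-1825} - 2215 \left(-2267407 + 2215^{2} - 1853955\right) = \left(-54\right) \left(- \frac{1}{1825}\right) - 2215 \left(-2267407 + 4906225 - 1853955\right) = \frac{54}{1825} - 2215 \cdot 784863 = \frac{54}{1825} - 1738471545 = - \frac{3172710569571}{1825}$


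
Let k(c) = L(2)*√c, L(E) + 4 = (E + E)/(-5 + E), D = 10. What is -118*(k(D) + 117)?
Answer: -13806 + 1888*√10/3 ≈ -11816.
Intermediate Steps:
L(E) = -4 + 2*E/(-5 + E) (L(E) = -4 + (E + E)/(-5 + E) = -4 + (2*E)/(-5 + E) = -4 + 2*E/(-5 + E))
k(c) = -16*√c/3 (k(c) = (2*(10 - 1*2)/(-5 + 2))*√c = (2*(10 - 2)/(-3))*√c = (2*(-⅓)*8)*√c = -16*√c/3)
-118*(k(D) + 117) = -118*(-16*√10/3 + 117) = -118*(117 - 16*√10/3) = -13806 + 1888*√10/3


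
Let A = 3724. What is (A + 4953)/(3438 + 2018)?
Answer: 8677/5456 ≈ 1.5904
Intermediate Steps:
(A + 4953)/(3438 + 2018) = (3724 + 4953)/(3438 + 2018) = 8677/5456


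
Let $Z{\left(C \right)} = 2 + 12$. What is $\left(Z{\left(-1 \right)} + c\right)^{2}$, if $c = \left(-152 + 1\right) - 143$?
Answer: $78400$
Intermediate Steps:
$Z{\left(C \right)} = 14$
$c = -294$ ($c = -151 - 143 = -294$)
$\left(Z{\left(-1 \right)} + c\right)^{2} = \left(14 - 294\right)^{2} = \left(-280\right)^{2} = 78400$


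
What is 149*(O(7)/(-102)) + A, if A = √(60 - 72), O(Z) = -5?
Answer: 745/102 + 2*I*√3 ≈ 7.3039 + 3.4641*I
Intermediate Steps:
A = 2*I*√3 (A = √(-12) = 2*I*√3 ≈ 3.4641*I)
149*(O(7)/(-102)) + A = 149*(-5/(-102)) + 2*I*√3 = 149*(-5*(-1/102)) + 2*I*√3 = 149*(5/102) + 2*I*√3 = 745/102 + 2*I*√3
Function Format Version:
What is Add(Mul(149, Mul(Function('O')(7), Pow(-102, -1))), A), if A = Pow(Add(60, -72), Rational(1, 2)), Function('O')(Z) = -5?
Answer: Add(Rational(745, 102), Mul(2, I, Pow(3, Rational(1, 2)))) ≈ Add(7.3039, Mul(3.4641, I))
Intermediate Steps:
A = Mul(2, I, Pow(3, Rational(1, 2))) (A = Pow(-12, Rational(1, 2)) = Mul(2, I, Pow(3, Rational(1, 2))) ≈ Mul(3.4641, I))
Add(Mul(149, Mul(Function('O')(7), Pow(-102, -1))), A) = Add(Mul(149, Mul(-5, Pow(-102, -1))), Mul(2, I, Pow(3, Rational(1, 2)))) = Add(Mul(149, Mul(-5, Rational(-1, 102))), Mul(2, I, Pow(3, Rational(1, 2)))) = Add(Mul(149, Rational(5, 102)), Mul(2, I, Pow(3, Rational(1, 2)))) = Add(Rational(745, 102), Mul(2, I, Pow(3, Rational(1, 2))))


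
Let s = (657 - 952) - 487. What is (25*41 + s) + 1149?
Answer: 1392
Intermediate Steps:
s = -782 (s = -295 - 487 = -782)
(25*41 + s) + 1149 = (25*41 - 782) + 1149 = (1025 - 782) + 1149 = 243 + 1149 = 1392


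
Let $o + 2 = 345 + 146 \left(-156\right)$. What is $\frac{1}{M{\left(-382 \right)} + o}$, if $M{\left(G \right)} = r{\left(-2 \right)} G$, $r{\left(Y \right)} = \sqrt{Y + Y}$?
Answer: $- \frac{22433}{503823185} + \frac{764 i}{503823185} \approx -4.4526 \cdot 10^{-5} + 1.5164 \cdot 10^{-6} i$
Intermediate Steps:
$r{\left(Y \right)} = \sqrt{2} \sqrt{Y}$ ($r{\left(Y \right)} = \sqrt{2 Y} = \sqrt{2} \sqrt{Y}$)
$o = -22433$ ($o = -2 + \left(345 + 146 \left(-156\right)\right) = -2 + \left(345 - 22776\right) = -2 - 22431 = -22433$)
$M{\left(G \right)} = 2 i G$ ($M{\left(G \right)} = \sqrt{2} \sqrt{-2} G = \sqrt{2} i \sqrt{2} G = 2 i G$)
$\frac{1}{M{\left(-382 \right)} + o} = \frac{1}{2 i \left(-382\right) - 22433} = \frac{1}{- 764 i - 22433} = \frac{1}{-22433 - 764 i} = \frac{-22433 + 764 i}{503823185}$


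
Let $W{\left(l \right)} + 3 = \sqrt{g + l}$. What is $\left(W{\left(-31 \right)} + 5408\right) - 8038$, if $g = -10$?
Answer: $-2633 + i \sqrt{41} \approx -2633.0 + 6.4031 i$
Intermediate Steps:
$W{\left(l \right)} = -3 + \sqrt{-10 + l}$
$\left(W{\left(-31 \right)} + 5408\right) - 8038 = \left(\left(-3 + \sqrt{-10 - 31}\right) + 5408\right) - 8038 = \left(\left(-3 + \sqrt{-41}\right) + 5408\right) - 8038 = \left(\left(-3 + i \sqrt{41}\right) + 5408\right) - 8038 = \left(5405 + i \sqrt{41}\right) - 8038 = -2633 + i \sqrt{41}$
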